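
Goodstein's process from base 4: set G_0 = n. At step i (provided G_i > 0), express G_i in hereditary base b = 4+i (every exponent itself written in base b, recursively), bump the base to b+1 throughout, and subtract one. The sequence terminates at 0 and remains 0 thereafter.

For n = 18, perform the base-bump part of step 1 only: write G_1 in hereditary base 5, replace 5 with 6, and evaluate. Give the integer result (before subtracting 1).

[0] 18 ≡ 4^2 + 2 (base 4). Lift 5: 27. −1: 26.
[1] 26 ≡ 5^2 + 1 (base 5). Lift 6: 37. −1: 36.

37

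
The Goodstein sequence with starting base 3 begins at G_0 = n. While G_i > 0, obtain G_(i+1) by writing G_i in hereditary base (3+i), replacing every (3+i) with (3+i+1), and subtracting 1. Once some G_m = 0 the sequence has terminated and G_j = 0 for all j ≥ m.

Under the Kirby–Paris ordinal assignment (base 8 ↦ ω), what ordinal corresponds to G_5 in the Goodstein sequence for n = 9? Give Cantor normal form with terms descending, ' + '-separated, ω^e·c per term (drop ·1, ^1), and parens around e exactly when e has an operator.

G_0 = 9. HB_3(9) = 3^2. Bump = 16. G_1 = 15.
G_1 = 15. HB_4(15) = 3·4 + 3. Bump = 18. G_2 = 17.
G_2 = 17. HB_5(17) = 3·5 + 2. Bump = 20. G_3 = 19.
G_3 = 19. HB_6(19) = 3·6 + 1. Bump = 22. G_4 = 21.
G_4 = 21. HB_7(21) = 3·7. Bump = 24. G_5 = 23.
G_5 = 23. HB_8(23) = 2·8 + 7. Bump = 25. G_6 = 24.

ω·2 + 7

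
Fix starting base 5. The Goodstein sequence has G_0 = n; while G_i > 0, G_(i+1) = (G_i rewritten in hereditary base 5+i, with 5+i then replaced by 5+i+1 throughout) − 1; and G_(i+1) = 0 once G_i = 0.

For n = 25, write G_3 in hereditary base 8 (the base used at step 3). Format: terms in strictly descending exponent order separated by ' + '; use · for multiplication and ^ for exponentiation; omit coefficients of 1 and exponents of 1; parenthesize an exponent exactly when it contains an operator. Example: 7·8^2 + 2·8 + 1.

G_0=25  [base 5] 5^2  →[5↦6]→  6^2 = 36  −1 ⇒ G_1=35
G_1=35  [base 6] 5·6 + 5  →[6↦7]→  5·7 + 5 = 40  −1 ⇒ G_2=39
G_2=39  [base 7] 5·7 + 4  →[7↦8]→  5·8 + 4 = 44  −1 ⇒ G_3=43
G_3=43  [base 8] 5·8 + 3  →[8↦9]→  5·9 + 3 = 48  −1 ⇒ G_4=47

5·8 + 3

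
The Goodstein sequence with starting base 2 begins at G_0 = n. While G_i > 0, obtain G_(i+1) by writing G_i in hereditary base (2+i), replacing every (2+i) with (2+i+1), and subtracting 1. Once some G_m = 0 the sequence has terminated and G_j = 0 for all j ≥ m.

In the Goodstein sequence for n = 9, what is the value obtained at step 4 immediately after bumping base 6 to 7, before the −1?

2471827

G_0 = 9. HB_2(9) = 2^(2 + 1) + 1. Bump = 82. G_1 = 81.
G_1 = 81. HB_3(81) = 3^(3 + 1). Bump = 1024. G_2 = 1023.
G_2 = 1023. HB_4(1023) = 3·4^4 + 3·4^3 + 3·4^2 + 3·4 + 3. Bump = 9843. G_3 = 9842.
G_3 = 9842. HB_5(9842) = 3·5^5 + 3·5^3 + 3·5^2 + 3·5 + 2. Bump = 140744. G_4 = 140743.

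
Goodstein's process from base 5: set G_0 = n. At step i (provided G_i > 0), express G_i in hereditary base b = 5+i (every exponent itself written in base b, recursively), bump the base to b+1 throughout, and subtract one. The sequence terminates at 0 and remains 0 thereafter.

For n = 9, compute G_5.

i=0: 9 = 5 + 4 (b=5); 5→6: 6 + 4 = 10; 10−1 = 9
i=1: 9 = 6 + 3 (b=6); 6→7: 7 + 3 = 10; 10−1 = 9
i=2: 9 = 7 + 2 (b=7); 7→8: 8 + 2 = 10; 10−1 = 9
i=3: 9 = 8 + 1 (b=8); 8→9: 9 + 1 = 10; 10−1 = 9
i=4: 9 = 9 (b=9); 9→10: 10 = 10; 10−1 = 9
i=5: 9 = 9 (b=10); 10→11: 9 = 9; 9−1 = 8

9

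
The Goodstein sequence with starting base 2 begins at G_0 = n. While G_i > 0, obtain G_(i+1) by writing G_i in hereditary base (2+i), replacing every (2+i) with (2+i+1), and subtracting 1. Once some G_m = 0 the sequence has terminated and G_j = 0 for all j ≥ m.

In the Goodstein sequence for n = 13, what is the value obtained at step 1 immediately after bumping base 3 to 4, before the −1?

1280

13 —HB2→ 2^(2 + 1) + 2^2 + 1 —bump→ 3^(3 + 1) + 3^3 + 1 = 109 —(−1)→ 108
108 —HB3→ 3^(3 + 1) + 3^3 —bump→ 4^(4 + 1) + 4^4 = 1280 —(−1)→ 1279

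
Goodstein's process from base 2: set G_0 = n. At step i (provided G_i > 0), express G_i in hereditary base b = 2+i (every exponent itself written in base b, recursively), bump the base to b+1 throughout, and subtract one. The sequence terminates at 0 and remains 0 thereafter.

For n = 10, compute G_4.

(0) 10|_2 = 2^(2 + 1) + 2 ↦ 3^(3 + 1) + 3|_3 = 84 ⇒ 83
(1) 83|_3 = 3^(3 + 1) + 2 ↦ 4^(4 + 1) + 2|_4 = 1026 ⇒ 1025
(2) 1025|_4 = 4^(4 + 1) + 1 ↦ 5^(5 + 1) + 1|_5 = 15626 ⇒ 15625
(3) 15625|_5 = 5^(5 + 1) ↦ 6^(6 + 1)|_6 = 279936 ⇒ 279935
(4) 279935|_6 = 5·6^6 + 5·6^5 + 5·6^4 + 5·6^3 + 5·6^2 + 5·6 + 5 ↦ 5·7^7 + 5·7^5 + 5·7^4 + 5·7^3 + 5·7^2 + 5·7 + 5|_7 = 4215755 ⇒ 4215754

279935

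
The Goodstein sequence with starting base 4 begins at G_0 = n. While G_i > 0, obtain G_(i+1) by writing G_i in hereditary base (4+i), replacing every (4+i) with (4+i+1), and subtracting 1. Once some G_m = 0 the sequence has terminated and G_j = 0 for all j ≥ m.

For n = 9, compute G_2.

11

step 0: 9 = 2·4 + 1; sub 5 for 4: 2·5 + 1; = 11; G_1 = 11−1 = 10
step 1: 10 = 2·5; sub 6 for 5: 2·6; = 12; G_2 = 12−1 = 11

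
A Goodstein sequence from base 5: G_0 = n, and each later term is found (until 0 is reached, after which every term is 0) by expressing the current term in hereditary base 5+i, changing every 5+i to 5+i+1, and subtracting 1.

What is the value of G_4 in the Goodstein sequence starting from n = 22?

33

step 0: 22 = 4·5 + 2; sub 6 for 5: 4·6 + 2; = 26; G_1 = 26−1 = 25
step 1: 25 = 4·6 + 1; sub 7 for 6: 4·7 + 1; = 29; G_2 = 29−1 = 28
step 2: 28 = 4·7; sub 8 for 7: 4·8; = 32; G_3 = 32−1 = 31
step 3: 31 = 3·8 + 7; sub 9 for 8: 3·9 + 7; = 34; G_4 = 34−1 = 33
step 4: 33 = 3·9 + 6; sub 10 for 9: 3·10 + 6; = 36; G_5 = 36−1 = 35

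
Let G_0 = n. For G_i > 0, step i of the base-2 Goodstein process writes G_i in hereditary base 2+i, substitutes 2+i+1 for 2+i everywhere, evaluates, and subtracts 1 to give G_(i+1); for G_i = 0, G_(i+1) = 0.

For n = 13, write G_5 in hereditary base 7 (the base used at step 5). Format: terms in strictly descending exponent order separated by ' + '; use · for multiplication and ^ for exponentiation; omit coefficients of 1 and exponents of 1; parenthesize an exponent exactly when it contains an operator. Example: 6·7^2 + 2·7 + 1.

7^(7 + 1) + 3·7^3 + 3·7^2 + 3·7

13 —HB2→ 2^(2 + 1) + 2^2 + 1 —bump→ 3^(3 + 1) + 3^3 + 1 = 109 —(−1)→ 108
108 —HB3→ 3^(3 + 1) + 3^3 —bump→ 4^(4 + 1) + 4^4 = 1280 —(−1)→ 1279
1279 —HB4→ 4^(4 + 1) + 3·4^3 + 3·4^2 + 3·4 + 3 —bump→ 5^(5 + 1) + 3·5^3 + 3·5^2 + 3·5 + 3 = 16093 —(−1)→ 16092
16092 —HB5→ 5^(5 + 1) + 3·5^3 + 3·5^2 + 3·5 + 2 —bump→ 6^(6 + 1) + 3·6^3 + 3·6^2 + 3·6 + 2 = 280712 —(−1)→ 280711
280711 —HB6→ 6^(6 + 1) + 3·6^3 + 3·6^2 + 3·6 + 1 —bump→ 7^(7 + 1) + 3·7^3 + 3·7^2 + 3·7 + 1 = 5765999 —(−1)→ 5765998
5765998 —HB7→ 7^(7 + 1) + 3·7^3 + 3·7^2 + 3·7 —bump→ 8^(8 + 1) + 3·8^3 + 3·8^2 + 3·8 = 134219480 —(−1)→ 134219479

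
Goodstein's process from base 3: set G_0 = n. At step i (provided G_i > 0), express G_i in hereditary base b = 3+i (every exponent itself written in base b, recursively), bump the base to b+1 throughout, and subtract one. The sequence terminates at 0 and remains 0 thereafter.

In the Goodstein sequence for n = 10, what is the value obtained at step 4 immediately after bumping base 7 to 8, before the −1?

34

10 —HB3→ 3^2 + 1 —bump→ 4^2 + 1 = 17 —(−1)→ 16
16 —HB4→ 4^2 —bump→ 5^2 = 25 —(−1)→ 24
24 —HB5→ 4·5 + 4 —bump→ 4·6 + 4 = 28 —(−1)→ 27
27 —HB6→ 4·6 + 3 —bump→ 4·7 + 3 = 31 —(−1)→ 30
30 —HB7→ 4·7 + 2 —bump→ 4·8 + 2 = 34 —(−1)→ 33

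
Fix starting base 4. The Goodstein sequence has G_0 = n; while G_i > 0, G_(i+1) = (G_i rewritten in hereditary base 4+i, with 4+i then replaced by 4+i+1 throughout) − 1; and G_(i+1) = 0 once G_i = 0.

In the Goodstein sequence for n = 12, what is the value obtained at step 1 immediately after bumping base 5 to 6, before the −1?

16

G_0 = 12. HB_4(12) = 3·4. Bump = 15. G_1 = 14.
G_1 = 14. HB_5(14) = 2·5 + 4. Bump = 16. G_2 = 15.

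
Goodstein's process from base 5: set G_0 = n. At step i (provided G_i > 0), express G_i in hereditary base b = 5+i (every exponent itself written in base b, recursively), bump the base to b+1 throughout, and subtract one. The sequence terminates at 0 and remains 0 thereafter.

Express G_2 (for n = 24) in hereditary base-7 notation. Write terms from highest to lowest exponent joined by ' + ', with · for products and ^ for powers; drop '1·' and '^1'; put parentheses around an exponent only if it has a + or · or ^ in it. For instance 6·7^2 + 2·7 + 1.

G_0 = 24. HB_5(24) = 4·5 + 4. Bump = 28. G_1 = 27.
G_1 = 27. HB_6(27) = 4·6 + 3. Bump = 31. G_2 = 30.
G_2 = 30. HB_7(30) = 4·7 + 2. Bump = 34. G_3 = 33.

4·7 + 2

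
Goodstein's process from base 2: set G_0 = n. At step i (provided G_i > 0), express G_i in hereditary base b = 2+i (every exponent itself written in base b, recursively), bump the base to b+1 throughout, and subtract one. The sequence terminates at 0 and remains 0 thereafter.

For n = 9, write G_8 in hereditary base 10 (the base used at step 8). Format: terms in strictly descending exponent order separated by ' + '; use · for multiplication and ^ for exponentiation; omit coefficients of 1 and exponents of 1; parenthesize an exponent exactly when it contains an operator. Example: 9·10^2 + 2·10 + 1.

base 2: 9 = 2^(2 + 1) + 1; at 3: 3^(3 + 1) + 1 = 82; next = 81
base 3: 81 = 3^(3 + 1); at 4: 4^(4 + 1) = 1024; next = 1023
base 4: 1023 = 3·4^4 + 3·4^3 + 3·4^2 + 3·4 + 3; at 5: 3·5^5 + 3·5^3 + 3·5^2 + 3·5 + 3 = 9843; next = 9842
base 5: 9842 = 3·5^5 + 3·5^3 + 3·5^2 + 3·5 + 2; at 6: 3·6^6 + 3·6^3 + 3·6^2 + 3·6 + 2 = 140744; next = 140743
base 6: 140743 = 3·6^6 + 3·6^3 + 3·6^2 + 3·6 + 1; at 7: 3·7^7 + 3·7^3 + 3·7^2 + 3·7 + 1 = 2471827; next = 2471826
base 7: 2471826 = 3·7^7 + 3·7^3 + 3·7^2 + 3·7; at 8: 3·8^8 + 3·8^3 + 3·8^2 + 3·8 = 50333400; next = 50333399
base 8: 50333399 = 3·8^8 + 3·8^3 + 3·8^2 + 2·8 + 7; at 9: 3·9^9 + 3·9^3 + 3·9^2 + 2·9 + 7 = 1162263922; next = 1162263921
base 9: 1162263921 = 3·9^9 + 3·9^3 + 3·9^2 + 2·9 + 6; at 10: 3·10^10 + 3·10^3 + 3·10^2 + 2·10 + 6 = 30000003326; next = 30000003325

3·10^10 + 3·10^3 + 3·10^2 + 2·10 + 5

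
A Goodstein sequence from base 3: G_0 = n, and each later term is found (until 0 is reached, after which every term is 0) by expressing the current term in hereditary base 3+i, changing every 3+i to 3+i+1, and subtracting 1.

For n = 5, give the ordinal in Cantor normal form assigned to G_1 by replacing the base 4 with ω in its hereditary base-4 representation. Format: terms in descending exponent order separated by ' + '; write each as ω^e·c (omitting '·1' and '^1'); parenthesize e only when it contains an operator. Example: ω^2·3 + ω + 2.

(0) 5|_3 = 3 + 2 ↦ 4 + 2|_4 = 6 ⇒ 5
(1) 5|_4 = 4 + 1 ↦ 5 + 1|_5 = 6 ⇒ 5

ω + 1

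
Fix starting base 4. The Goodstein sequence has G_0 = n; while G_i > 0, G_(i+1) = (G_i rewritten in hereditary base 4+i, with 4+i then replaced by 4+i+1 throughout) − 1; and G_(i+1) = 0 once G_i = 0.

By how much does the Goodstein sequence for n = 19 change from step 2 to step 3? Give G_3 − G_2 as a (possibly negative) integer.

[0] 19 ≡ 4^2 + 3 (base 4). Lift 5: 28. −1: 27.
[1] 27 ≡ 5^2 + 2 (base 5). Lift 6: 38. −1: 37.
[2] 37 ≡ 6^2 + 1 (base 6). Lift 7: 50. −1: 49.

12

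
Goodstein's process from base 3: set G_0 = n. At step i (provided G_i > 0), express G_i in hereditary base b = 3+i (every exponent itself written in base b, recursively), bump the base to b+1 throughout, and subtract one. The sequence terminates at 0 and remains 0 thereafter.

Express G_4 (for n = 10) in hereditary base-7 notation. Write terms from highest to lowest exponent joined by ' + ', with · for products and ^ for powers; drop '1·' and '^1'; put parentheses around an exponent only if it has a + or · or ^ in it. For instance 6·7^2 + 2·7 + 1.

base 3: 10 = 3^2 + 1; at 4: 4^2 + 1 = 17; next = 16
base 4: 16 = 4^2; at 5: 5^2 = 25; next = 24
base 5: 24 = 4·5 + 4; at 6: 4·6 + 4 = 28; next = 27
base 6: 27 = 4·6 + 3; at 7: 4·7 + 3 = 31; next = 30
base 7: 30 = 4·7 + 2; at 8: 4·8 + 2 = 34; next = 33

4·7 + 2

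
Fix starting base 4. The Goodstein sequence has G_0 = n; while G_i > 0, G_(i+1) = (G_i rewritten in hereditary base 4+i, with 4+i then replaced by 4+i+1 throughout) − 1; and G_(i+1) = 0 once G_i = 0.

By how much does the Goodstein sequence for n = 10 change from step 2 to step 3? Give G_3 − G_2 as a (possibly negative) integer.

base 4: 10 = 2·4 + 2; at 5: 2·5 + 2 = 12; next = 11
base 5: 11 = 2·5 + 1; at 6: 2·6 + 1 = 13; next = 12
base 6: 12 = 2·6; at 7: 2·7 = 14; next = 13

1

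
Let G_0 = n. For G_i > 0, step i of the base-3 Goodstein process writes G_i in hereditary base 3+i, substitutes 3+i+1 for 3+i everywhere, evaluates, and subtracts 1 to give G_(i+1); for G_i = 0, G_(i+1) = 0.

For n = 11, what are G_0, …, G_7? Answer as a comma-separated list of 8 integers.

11, 17, 25, 35, 39, 43, 47, 51

step 0: 11 = 3^2 + 2; sub 4 for 3: 4^2 + 2; = 18; G_1 = 18−1 = 17
step 1: 17 = 4^2 + 1; sub 5 for 4: 5^2 + 1; = 26; G_2 = 26−1 = 25
step 2: 25 = 5^2; sub 6 for 5: 6^2; = 36; G_3 = 36−1 = 35
step 3: 35 = 5·6 + 5; sub 7 for 6: 5·7 + 5; = 40; G_4 = 40−1 = 39
step 4: 39 = 5·7 + 4; sub 8 for 7: 5·8 + 4; = 44; G_5 = 44−1 = 43
step 5: 43 = 5·8 + 3; sub 9 for 8: 5·9 + 3; = 48; G_6 = 48−1 = 47
step 6: 47 = 5·9 + 2; sub 10 for 9: 5·10 + 2; = 52; G_7 = 52−1 = 51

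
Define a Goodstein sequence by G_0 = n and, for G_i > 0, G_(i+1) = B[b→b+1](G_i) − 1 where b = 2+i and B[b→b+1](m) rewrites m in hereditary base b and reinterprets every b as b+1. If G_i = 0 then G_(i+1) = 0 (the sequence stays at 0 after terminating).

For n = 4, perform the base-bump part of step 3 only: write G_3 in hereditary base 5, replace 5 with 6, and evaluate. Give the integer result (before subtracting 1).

84

[0] 4 ≡ 2^2 (base 2). Lift 3: 27. −1: 26.
[1] 26 ≡ 2·3^2 + 2·3 + 2 (base 3). Lift 4: 42. −1: 41.
[2] 41 ≡ 2·4^2 + 2·4 + 1 (base 4). Lift 5: 61. −1: 60.
[3] 60 ≡ 2·5^2 + 2·5 (base 5). Lift 6: 84. −1: 83.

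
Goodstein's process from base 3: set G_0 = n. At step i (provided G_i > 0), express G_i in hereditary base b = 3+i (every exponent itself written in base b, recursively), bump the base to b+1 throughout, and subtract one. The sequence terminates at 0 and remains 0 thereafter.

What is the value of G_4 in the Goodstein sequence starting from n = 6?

7

G_0=6  [base 3] 2·3  →[3↦4]→  2·4 = 8  −1 ⇒ G_1=7
G_1=7  [base 4] 4 + 3  →[4↦5]→  5 + 3 = 8  −1 ⇒ G_2=7
G_2=7  [base 5] 5 + 2  →[5↦6]→  6 + 2 = 8  −1 ⇒ G_3=7
G_3=7  [base 6] 6 + 1  →[6↦7]→  7 + 1 = 8  −1 ⇒ G_4=7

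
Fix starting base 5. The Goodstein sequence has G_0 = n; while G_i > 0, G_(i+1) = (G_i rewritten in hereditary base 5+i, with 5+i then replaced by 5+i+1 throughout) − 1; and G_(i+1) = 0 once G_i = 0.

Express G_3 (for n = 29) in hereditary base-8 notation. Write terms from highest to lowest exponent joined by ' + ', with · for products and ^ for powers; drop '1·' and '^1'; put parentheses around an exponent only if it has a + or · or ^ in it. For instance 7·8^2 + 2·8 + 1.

8^2 + 1

G_0=29  [base 5] 5^2 + 4  →[5↦6]→  6^2 + 4 = 40  −1 ⇒ G_1=39
G_1=39  [base 6] 6^2 + 3  →[6↦7]→  7^2 + 3 = 52  −1 ⇒ G_2=51
G_2=51  [base 7] 7^2 + 2  →[7↦8]→  8^2 + 2 = 66  −1 ⇒ G_3=65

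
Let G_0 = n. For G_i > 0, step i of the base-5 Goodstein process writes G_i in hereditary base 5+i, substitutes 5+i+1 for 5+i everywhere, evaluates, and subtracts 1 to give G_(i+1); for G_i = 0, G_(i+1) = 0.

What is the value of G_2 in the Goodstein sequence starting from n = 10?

10 —HB5→ 2·5 —bump→ 2·6 = 12 —(−1)→ 11
11 —HB6→ 6 + 5 —bump→ 7 + 5 = 12 —(−1)→ 11
11 —HB7→ 7 + 4 —bump→ 8 + 4 = 12 —(−1)→ 11

11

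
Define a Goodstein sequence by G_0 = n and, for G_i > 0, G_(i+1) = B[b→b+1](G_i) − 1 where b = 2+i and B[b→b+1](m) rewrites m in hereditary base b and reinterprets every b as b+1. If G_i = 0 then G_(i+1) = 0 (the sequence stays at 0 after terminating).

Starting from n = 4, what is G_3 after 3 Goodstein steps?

[0] 4 ≡ 2^2 (base 2). Lift 3: 27. −1: 26.
[1] 26 ≡ 2·3^2 + 2·3 + 2 (base 3). Lift 4: 42. −1: 41.
[2] 41 ≡ 2·4^2 + 2·4 + 1 (base 4). Lift 5: 61. −1: 60.

60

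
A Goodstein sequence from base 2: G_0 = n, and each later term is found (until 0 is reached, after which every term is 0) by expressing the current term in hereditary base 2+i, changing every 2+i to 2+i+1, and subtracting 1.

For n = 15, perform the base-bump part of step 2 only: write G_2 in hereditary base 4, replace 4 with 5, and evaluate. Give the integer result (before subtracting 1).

18753

step 0: 15 = 2^(2 + 1) + 2^2 + 2 + 1; sub 3 for 2: 3^(3 + 1) + 3^3 + 3 + 1; = 112; G_1 = 112−1 = 111
step 1: 111 = 3^(3 + 1) + 3^3 + 3; sub 4 for 3: 4^(4 + 1) + 4^4 + 4; = 1284; G_2 = 1284−1 = 1283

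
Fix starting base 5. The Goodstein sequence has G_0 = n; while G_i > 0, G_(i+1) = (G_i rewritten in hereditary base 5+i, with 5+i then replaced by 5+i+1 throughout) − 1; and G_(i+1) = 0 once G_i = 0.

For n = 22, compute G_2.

28

22 —HB5→ 4·5 + 2 —bump→ 4·6 + 2 = 26 —(−1)→ 25
25 —HB6→ 4·6 + 1 —bump→ 4·7 + 1 = 29 —(−1)→ 28
28 —HB7→ 4·7 —bump→ 4·8 = 32 —(−1)→ 31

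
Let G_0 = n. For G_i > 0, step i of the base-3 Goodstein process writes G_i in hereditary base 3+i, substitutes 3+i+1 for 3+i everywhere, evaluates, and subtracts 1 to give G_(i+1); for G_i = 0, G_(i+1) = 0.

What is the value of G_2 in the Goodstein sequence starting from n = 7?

9

G_0=7  [base 3] 2·3 + 1  →[3↦4]→  2·4 + 1 = 9  −1 ⇒ G_1=8
G_1=8  [base 4] 2·4  →[4↦5]→  2·5 = 10  −1 ⇒ G_2=9
G_2=9  [base 5] 5 + 4  →[5↦6]→  6 + 4 = 10  −1 ⇒ G_3=9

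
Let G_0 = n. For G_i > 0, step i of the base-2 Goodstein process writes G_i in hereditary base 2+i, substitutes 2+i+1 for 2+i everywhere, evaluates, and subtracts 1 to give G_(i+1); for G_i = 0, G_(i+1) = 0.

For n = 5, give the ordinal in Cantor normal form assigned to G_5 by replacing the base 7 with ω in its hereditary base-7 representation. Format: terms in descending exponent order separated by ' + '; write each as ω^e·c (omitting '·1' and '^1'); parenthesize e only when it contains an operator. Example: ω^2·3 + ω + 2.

base 2: 5 = 2^2 + 1; at 3: 3^3 + 1 = 28; next = 27
base 3: 27 = 3^3; at 4: 4^4 = 256; next = 255
base 4: 255 = 3·4^3 + 3·4^2 + 3·4 + 3; at 5: 3·5^3 + 3·5^2 + 3·5 + 3 = 468; next = 467
base 5: 467 = 3·5^3 + 3·5^2 + 3·5 + 2; at 6: 3·6^3 + 3·6^2 + 3·6 + 2 = 776; next = 775
base 6: 775 = 3·6^3 + 3·6^2 + 3·6 + 1; at 7: 3·7^3 + 3·7^2 + 3·7 + 1 = 1198; next = 1197
base 7: 1197 = 3·7^3 + 3·7^2 + 3·7; at 8: 3·8^3 + 3·8^2 + 3·8 = 1752; next = 1751

ω^3·3 + ω^2·3 + ω·3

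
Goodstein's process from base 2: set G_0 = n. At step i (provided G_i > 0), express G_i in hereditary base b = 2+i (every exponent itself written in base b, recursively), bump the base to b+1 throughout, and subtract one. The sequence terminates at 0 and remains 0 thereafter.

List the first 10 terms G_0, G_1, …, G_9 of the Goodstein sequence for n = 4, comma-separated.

4, 26, 41, 60, 83, 109, 139, 173, 211, 253

base 2: 4 = 2^2; at 3: 3^3 = 27; next = 26
base 3: 26 = 2·3^2 + 2·3 + 2; at 4: 2·4^2 + 2·4 + 2 = 42; next = 41
base 4: 41 = 2·4^2 + 2·4 + 1; at 5: 2·5^2 + 2·5 + 1 = 61; next = 60
base 5: 60 = 2·5^2 + 2·5; at 6: 2·6^2 + 2·6 = 84; next = 83
base 6: 83 = 2·6^2 + 6 + 5; at 7: 2·7^2 + 7 + 5 = 110; next = 109
base 7: 109 = 2·7^2 + 7 + 4; at 8: 2·8^2 + 8 + 4 = 140; next = 139
base 8: 139 = 2·8^2 + 8 + 3; at 9: 2·9^2 + 9 + 3 = 174; next = 173
base 9: 173 = 2·9^2 + 9 + 2; at 10: 2·10^2 + 10 + 2 = 212; next = 211
base 10: 211 = 2·10^2 + 10 + 1; at 11: 2·11^2 + 11 + 1 = 254; next = 253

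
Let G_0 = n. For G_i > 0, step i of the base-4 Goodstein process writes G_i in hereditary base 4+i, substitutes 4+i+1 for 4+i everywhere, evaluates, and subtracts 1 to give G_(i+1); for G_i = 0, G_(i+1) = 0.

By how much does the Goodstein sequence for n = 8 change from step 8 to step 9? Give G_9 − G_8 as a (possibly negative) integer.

G_0 = 8. HB_4(8) = 2·4. Bump = 10. G_1 = 9.
G_1 = 9. HB_5(9) = 5 + 4. Bump = 10. G_2 = 9.
G_2 = 9. HB_6(9) = 6 + 3. Bump = 10. G_3 = 9.
G_3 = 9. HB_7(9) = 7 + 2. Bump = 10. G_4 = 9.
G_4 = 9. HB_8(9) = 8 + 1. Bump = 10. G_5 = 9.
G_5 = 9. HB_9(9) = 9. Bump = 10. G_6 = 9.
G_6 = 9. HB_10(9) = 9. Bump = 9. G_7 = 8.
G_7 = 8. HB_11(8) = 8. Bump = 8. G_8 = 7.
G_8 = 7. HB_12(7) = 7. Bump = 7. G_9 = 6.

-1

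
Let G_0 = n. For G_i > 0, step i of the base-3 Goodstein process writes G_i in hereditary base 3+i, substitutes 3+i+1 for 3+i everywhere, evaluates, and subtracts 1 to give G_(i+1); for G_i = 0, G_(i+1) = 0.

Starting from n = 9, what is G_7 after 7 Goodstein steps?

25

G_0 = 9. HB_3(9) = 3^2. Bump = 16. G_1 = 15.
G_1 = 15. HB_4(15) = 3·4 + 3. Bump = 18. G_2 = 17.
G_2 = 17. HB_5(17) = 3·5 + 2. Bump = 20. G_3 = 19.
G_3 = 19. HB_6(19) = 3·6 + 1. Bump = 22. G_4 = 21.
G_4 = 21. HB_7(21) = 3·7. Bump = 24. G_5 = 23.
G_5 = 23. HB_8(23) = 2·8 + 7. Bump = 25. G_6 = 24.
G_6 = 24. HB_9(24) = 2·9 + 6. Bump = 26. G_7 = 25.
G_7 = 25. HB_10(25) = 2·10 + 5. Bump = 27. G_8 = 26.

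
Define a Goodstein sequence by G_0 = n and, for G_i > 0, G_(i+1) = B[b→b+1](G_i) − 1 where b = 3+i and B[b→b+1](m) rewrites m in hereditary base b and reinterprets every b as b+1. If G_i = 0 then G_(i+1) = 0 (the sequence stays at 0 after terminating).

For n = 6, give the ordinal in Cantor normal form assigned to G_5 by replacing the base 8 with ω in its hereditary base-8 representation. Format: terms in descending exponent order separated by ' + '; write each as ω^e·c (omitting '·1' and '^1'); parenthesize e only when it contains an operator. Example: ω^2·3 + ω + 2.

7

(0) 6|_3 = 2·3 ↦ 2·4|_4 = 8 ⇒ 7
(1) 7|_4 = 4 + 3 ↦ 5 + 3|_5 = 8 ⇒ 7
(2) 7|_5 = 5 + 2 ↦ 6 + 2|_6 = 8 ⇒ 7
(3) 7|_6 = 6 + 1 ↦ 7 + 1|_7 = 8 ⇒ 7
(4) 7|_7 = 7 ↦ 8|_8 = 8 ⇒ 7
(5) 7|_8 = 7 ↦ 7|_9 = 7 ⇒ 6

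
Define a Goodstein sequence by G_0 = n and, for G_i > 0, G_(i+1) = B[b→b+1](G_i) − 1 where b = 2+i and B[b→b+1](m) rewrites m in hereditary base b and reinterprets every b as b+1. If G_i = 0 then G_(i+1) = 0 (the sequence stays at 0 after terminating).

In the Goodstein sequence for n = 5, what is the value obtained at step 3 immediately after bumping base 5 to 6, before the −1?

776

[0] 5 ≡ 2^2 + 1 (base 2). Lift 3: 28. −1: 27.
[1] 27 ≡ 3^3 (base 3). Lift 4: 256. −1: 255.
[2] 255 ≡ 3·4^3 + 3·4^2 + 3·4 + 3 (base 4). Lift 5: 468. −1: 467.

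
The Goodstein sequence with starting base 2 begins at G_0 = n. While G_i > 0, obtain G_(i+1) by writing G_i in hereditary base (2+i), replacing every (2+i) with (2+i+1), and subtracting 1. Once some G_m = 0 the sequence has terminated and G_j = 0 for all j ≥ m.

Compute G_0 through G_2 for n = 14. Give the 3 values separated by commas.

base 2: 14 = 2^(2 + 1) + 2^2 + 2; at 3: 3^(3 + 1) + 3^3 + 3 = 111; next = 110
base 3: 110 = 3^(3 + 1) + 3^3 + 2; at 4: 4^(4 + 1) + 4^4 + 2 = 1282; next = 1281

14, 110, 1281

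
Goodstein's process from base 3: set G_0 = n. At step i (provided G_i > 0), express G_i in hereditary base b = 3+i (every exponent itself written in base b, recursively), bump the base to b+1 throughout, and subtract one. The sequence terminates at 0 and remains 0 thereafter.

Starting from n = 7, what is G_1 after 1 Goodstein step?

base 3: 7 = 2·3 + 1; at 4: 2·4 + 1 = 9; next = 8
base 4: 8 = 2·4; at 5: 2·5 = 10; next = 9

8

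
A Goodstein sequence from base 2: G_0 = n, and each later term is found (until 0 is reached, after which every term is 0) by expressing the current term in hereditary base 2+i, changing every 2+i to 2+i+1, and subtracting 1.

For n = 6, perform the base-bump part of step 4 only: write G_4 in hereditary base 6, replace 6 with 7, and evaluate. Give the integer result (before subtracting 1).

[0] 6 ≡ 2^2 + 2 (base 2). Lift 3: 30. −1: 29.
[1] 29 ≡ 3^3 + 2 (base 3). Lift 4: 258. −1: 257.
[2] 257 ≡ 4^4 + 1 (base 4). Lift 5: 3126. −1: 3125.
[3] 3125 ≡ 5^5 (base 5). Lift 6: 46656. −1: 46655.
[4] 46655 ≡ 5·6^5 + 5·6^4 + 5·6^3 + 5·6^2 + 5·6 + 5 (base 6). Lift 7: 98040. −1: 98039.

98040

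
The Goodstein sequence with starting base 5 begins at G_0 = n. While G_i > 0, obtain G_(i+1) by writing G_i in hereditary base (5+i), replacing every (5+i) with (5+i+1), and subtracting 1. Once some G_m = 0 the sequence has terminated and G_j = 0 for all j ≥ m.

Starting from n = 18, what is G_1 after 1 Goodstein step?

20

G_0 = 18. HB_5(18) = 3·5 + 3. Bump = 21. G_1 = 20.
G_1 = 20. HB_6(20) = 3·6 + 2. Bump = 23. G_2 = 22.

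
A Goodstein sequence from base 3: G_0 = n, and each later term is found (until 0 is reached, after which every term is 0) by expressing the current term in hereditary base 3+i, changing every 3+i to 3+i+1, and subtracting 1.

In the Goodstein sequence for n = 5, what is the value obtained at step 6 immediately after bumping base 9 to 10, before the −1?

i=0: 5 = 3 + 2 (b=3); 3→4: 4 + 2 = 6; 6−1 = 5
i=1: 5 = 4 + 1 (b=4); 4→5: 5 + 1 = 6; 6−1 = 5
i=2: 5 = 5 (b=5); 5→6: 6 = 6; 6−1 = 5
i=3: 5 = 5 (b=6); 6→7: 5 = 5; 5−1 = 4
i=4: 4 = 4 (b=7); 7→8: 4 = 4; 4−1 = 3
i=5: 3 = 3 (b=8); 8→9: 3 = 3; 3−1 = 2
i=6: 2 = 2 (b=9); 9→10: 2 = 2; 2−1 = 1

2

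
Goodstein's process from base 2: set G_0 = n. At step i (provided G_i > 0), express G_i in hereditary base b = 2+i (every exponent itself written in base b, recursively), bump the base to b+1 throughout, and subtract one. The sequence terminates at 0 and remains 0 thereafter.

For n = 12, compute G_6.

base 2: 12 = 2^(2 + 1) + 2^2; at 3: 3^(3 + 1) + 3^3 = 108; next = 107
base 3: 107 = 3^(3 + 1) + 2·3^2 + 2·3 + 2; at 4: 4^(4 + 1) + 2·4^2 + 2·4 + 2 = 1066; next = 1065
base 4: 1065 = 4^(4 + 1) + 2·4^2 + 2·4 + 1; at 5: 5^(5 + 1) + 2·5^2 + 2·5 + 1 = 15686; next = 15685
base 5: 15685 = 5^(5 + 1) + 2·5^2 + 2·5; at 6: 6^(6 + 1) + 2·6^2 + 2·6 = 280020; next = 280019
base 6: 280019 = 6^(6 + 1) + 2·6^2 + 6 + 5; at 7: 7^(7 + 1) + 2·7^2 + 7 + 5 = 5764911; next = 5764910
base 7: 5764910 = 7^(7 + 1) + 2·7^2 + 7 + 4; at 8: 8^(8 + 1) + 2·8^2 + 8 + 4 = 134217868; next = 134217867
base 8: 134217867 = 8^(8 + 1) + 2·8^2 + 8 + 3; at 9: 9^(9 + 1) + 2·9^2 + 9 + 3 = 3486784575; next = 3486784574

134217867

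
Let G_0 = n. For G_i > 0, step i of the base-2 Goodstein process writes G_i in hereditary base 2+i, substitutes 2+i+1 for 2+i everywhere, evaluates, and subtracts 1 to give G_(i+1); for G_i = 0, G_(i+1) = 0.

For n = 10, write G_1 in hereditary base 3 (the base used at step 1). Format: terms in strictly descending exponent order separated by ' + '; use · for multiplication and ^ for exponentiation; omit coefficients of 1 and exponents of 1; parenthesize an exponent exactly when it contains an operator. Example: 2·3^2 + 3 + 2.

3^(3 + 1) + 2

(0) 10|_2 = 2^(2 + 1) + 2 ↦ 3^(3 + 1) + 3|_3 = 84 ⇒ 83
(1) 83|_3 = 3^(3 + 1) + 2 ↦ 4^(4 + 1) + 2|_4 = 1026 ⇒ 1025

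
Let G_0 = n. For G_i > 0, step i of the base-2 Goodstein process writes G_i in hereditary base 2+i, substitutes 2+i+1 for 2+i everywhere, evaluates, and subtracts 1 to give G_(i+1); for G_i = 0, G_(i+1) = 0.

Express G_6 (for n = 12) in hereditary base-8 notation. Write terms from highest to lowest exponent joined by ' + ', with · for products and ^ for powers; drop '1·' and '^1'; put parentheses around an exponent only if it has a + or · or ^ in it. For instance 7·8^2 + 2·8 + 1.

8^(8 + 1) + 2·8^2 + 8 + 3

12 —HB2→ 2^(2 + 1) + 2^2 —bump→ 3^(3 + 1) + 3^3 = 108 —(−1)→ 107
107 —HB3→ 3^(3 + 1) + 2·3^2 + 2·3 + 2 —bump→ 4^(4 + 1) + 2·4^2 + 2·4 + 2 = 1066 —(−1)→ 1065
1065 —HB4→ 4^(4 + 1) + 2·4^2 + 2·4 + 1 —bump→ 5^(5 + 1) + 2·5^2 + 2·5 + 1 = 15686 —(−1)→ 15685
15685 —HB5→ 5^(5 + 1) + 2·5^2 + 2·5 —bump→ 6^(6 + 1) + 2·6^2 + 2·6 = 280020 —(−1)→ 280019
280019 —HB6→ 6^(6 + 1) + 2·6^2 + 6 + 5 —bump→ 7^(7 + 1) + 2·7^2 + 7 + 5 = 5764911 —(−1)→ 5764910
5764910 —HB7→ 7^(7 + 1) + 2·7^2 + 7 + 4 —bump→ 8^(8 + 1) + 2·8^2 + 8 + 4 = 134217868 —(−1)→ 134217867
134217867 —HB8→ 8^(8 + 1) + 2·8^2 + 8 + 3 —bump→ 9^(9 + 1) + 2·9^2 + 9 + 3 = 3486784575 —(−1)→ 3486784574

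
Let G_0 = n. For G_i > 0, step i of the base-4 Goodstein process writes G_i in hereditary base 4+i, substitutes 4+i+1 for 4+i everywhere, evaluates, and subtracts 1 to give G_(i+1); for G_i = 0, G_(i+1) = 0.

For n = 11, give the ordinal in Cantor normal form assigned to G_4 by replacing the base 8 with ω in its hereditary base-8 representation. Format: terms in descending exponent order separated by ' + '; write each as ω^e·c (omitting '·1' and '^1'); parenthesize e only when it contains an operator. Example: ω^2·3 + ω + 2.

ω + 7

base 4: 11 = 2·4 + 3; at 5: 2·5 + 3 = 13; next = 12
base 5: 12 = 2·5 + 2; at 6: 2·6 + 2 = 14; next = 13
base 6: 13 = 2·6 + 1; at 7: 2·7 + 1 = 15; next = 14
base 7: 14 = 2·7; at 8: 2·8 = 16; next = 15
base 8: 15 = 8 + 7; at 9: 9 + 7 = 16; next = 15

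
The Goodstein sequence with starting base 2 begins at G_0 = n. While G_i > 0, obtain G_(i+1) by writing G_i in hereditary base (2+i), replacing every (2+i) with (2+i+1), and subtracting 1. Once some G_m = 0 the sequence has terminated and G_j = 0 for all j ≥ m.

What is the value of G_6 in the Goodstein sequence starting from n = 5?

base 2: 5 = 2^2 + 1; at 3: 3^3 + 1 = 28; next = 27
base 3: 27 = 3^3; at 4: 4^4 = 256; next = 255
base 4: 255 = 3·4^3 + 3·4^2 + 3·4 + 3; at 5: 3·5^3 + 3·5^2 + 3·5 + 3 = 468; next = 467
base 5: 467 = 3·5^3 + 3·5^2 + 3·5 + 2; at 6: 3·6^3 + 3·6^2 + 3·6 + 2 = 776; next = 775
base 6: 775 = 3·6^3 + 3·6^2 + 3·6 + 1; at 7: 3·7^3 + 3·7^2 + 3·7 + 1 = 1198; next = 1197
base 7: 1197 = 3·7^3 + 3·7^2 + 3·7; at 8: 3·8^3 + 3·8^2 + 3·8 = 1752; next = 1751
base 8: 1751 = 3·8^3 + 3·8^2 + 2·8 + 7; at 9: 3·9^3 + 3·9^2 + 2·9 + 7 = 2455; next = 2454

1751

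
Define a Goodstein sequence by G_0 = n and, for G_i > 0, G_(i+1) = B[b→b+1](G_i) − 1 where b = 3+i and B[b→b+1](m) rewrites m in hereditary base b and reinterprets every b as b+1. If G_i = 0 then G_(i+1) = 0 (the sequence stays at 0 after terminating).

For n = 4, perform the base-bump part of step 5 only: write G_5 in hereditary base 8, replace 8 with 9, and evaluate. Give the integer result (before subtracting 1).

1

(0) 4|_3 = 3 + 1 ↦ 4 + 1|_4 = 5 ⇒ 4
(1) 4|_4 = 4 ↦ 5|_5 = 5 ⇒ 4
(2) 4|_5 = 4 ↦ 4|_6 = 4 ⇒ 3
(3) 3|_6 = 3 ↦ 3|_7 = 3 ⇒ 2
(4) 2|_7 = 2 ↦ 2|_8 = 2 ⇒ 1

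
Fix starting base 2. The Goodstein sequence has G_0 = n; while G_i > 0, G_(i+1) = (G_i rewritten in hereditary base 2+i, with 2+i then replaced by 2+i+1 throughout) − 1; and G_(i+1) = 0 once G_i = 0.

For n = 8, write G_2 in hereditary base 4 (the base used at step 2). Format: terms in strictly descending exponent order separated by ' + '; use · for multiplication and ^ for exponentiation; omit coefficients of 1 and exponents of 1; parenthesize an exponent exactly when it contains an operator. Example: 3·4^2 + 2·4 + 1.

[0] 8 ≡ 2^(2 + 1) (base 2). Lift 3: 81. −1: 80.
[1] 80 ≡ 2·3^3 + 2·3^2 + 2·3 + 2 (base 3). Lift 4: 554. −1: 553.
[2] 553 ≡ 2·4^4 + 2·4^2 + 2·4 + 1 (base 4). Lift 5: 6311. −1: 6310.

2·4^4 + 2·4^2 + 2·4 + 1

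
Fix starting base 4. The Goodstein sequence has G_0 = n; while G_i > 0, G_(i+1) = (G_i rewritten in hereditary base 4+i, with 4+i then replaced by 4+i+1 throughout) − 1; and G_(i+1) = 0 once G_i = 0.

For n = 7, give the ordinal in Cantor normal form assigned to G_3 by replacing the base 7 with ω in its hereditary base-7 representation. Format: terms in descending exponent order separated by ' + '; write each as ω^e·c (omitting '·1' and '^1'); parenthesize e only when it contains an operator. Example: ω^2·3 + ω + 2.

ω

G_0 = 7. HB_4(7) = 4 + 3. Bump = 8. G_1 = 7.
G_1 = 7. HB_5(7) = 5 + 2. Bump = 8. G_2 = 7.
G_2 = 7. HB_6(7) = 6 + 1. Bump = 8. G_3 = 7.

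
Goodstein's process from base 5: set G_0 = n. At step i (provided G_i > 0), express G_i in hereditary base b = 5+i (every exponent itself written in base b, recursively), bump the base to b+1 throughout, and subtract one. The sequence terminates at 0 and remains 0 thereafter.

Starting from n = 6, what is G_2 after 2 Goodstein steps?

6

G_0 = 6. HB_5(6) = 5 + 1. Bump = 7. G_1 = 6.
G_1 = 6. HB_6(6) = 6. Bump = 7. G_2 = 6.
G_2 = 6. HB_7(6) = 6. Bump = 6. G_3 = 5.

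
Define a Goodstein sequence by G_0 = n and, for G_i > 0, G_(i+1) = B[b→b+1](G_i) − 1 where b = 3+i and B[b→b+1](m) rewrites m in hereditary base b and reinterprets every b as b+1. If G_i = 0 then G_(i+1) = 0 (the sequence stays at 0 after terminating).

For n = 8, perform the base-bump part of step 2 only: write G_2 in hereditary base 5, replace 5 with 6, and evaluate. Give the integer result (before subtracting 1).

12

base 3: 8 = 2·3 + 2; at 4: 2·4 + 2 = 10; next = 9
base 4: 9 = 2·4 + 1; at 5: 2·5 + 1 = 11; next = 10
base 5: 10 = 2·5; at 6: 2·6 = 12; next = 11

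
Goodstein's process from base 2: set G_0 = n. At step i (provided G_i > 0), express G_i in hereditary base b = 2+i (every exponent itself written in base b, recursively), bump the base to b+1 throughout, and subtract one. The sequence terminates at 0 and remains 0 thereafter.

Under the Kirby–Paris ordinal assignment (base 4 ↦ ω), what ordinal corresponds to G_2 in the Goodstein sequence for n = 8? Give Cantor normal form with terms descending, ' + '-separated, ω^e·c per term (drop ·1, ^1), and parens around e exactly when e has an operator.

ω^ω·2 + ω^2·2 + ω·2 + 1

G_0 = 8. HB_2(8) = 2^(2 + 1). Bump = 81. G_1 = 80.
G_1 = 80. HB_3(80) = 2·3^3 + 2·3^2 + 2·3 + 2. Bump = 554. G_2 = 553.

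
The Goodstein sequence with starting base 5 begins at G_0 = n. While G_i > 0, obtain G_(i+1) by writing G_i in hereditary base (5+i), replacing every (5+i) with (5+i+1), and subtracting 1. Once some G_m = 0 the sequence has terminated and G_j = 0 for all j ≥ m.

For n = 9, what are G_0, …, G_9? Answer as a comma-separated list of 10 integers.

[0] 9 ≡ 5 + 4 (base 5). Lift 6: 10. −1: 9.
[1] 9 ≡ 6 + 3 (base 6). Lift 7: 10. −1: 9.
[2] 9 ≡ 7 + 2 (base 7). Lift 8: 10. −1: 9.
[3] 9 ≡ 8 + 1 (base 8). Lift 9: 10. −1: 9.
[4] 9 ≡ 9 (base 9). Lift 10: 10. −1: 9.
[5] 9 ≡ 9 (base 10). Lift 11: 9. −1: 8.
[6] 8 ≡ 8 (base 11). Lift 12: 8. −1: 7.
[7] 7 ≡ 7 (base 12). Lift 13: 7. −1: 6.
[8] 6 ≡ 6 (base 13). Lift 14: 6. −1: 5.

9, 9, 9, 9, 9, 9, 8, 7, 6, 5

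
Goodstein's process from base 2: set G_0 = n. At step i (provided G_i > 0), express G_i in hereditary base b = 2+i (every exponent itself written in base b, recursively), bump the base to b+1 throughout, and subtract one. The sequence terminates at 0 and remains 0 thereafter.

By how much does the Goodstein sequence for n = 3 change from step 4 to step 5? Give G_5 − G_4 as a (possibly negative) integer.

base 2: 3 = 2 + 1; at 3: 3 + 1 = 4; next = 3
base 3: 3 = 3; at 4: 4 = 4; next = 3
base 4: 3 = 3; at 5: 3 = 3; next = 2
base 5: 2 = 2; at 6: 2 = 2; next = 1
base 6: 1 = 1; at 7: 1 = 1; next = 0

-1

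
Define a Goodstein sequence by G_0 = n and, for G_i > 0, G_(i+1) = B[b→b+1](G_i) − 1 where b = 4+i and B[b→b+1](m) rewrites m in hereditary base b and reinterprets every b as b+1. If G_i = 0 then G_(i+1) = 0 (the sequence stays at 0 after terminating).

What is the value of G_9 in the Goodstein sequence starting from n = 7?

2

7 —HB4→ 4 + 3 —bump→ 5 + 3 = 8 —(−1)→ 7
7 —HB5→ 5 + 2 —bump→ 6 + 2 = 8 —(−1)→ 7
7 —HB6→ 6 + 1 —bump→ 7 + 1 = 8 —(−1)→ 7
7 —HB7→ 7 —bump→ 8 = 8 —(−1)→ 7
7 —HB8→ 7 —bump→ 7 = 7 —(−1)→ 6
6 —HB9→ 6 —bump→ 6 = 6 —(−1)→ 5
5 —HB10→ 5 —bump→ 5 = 5 —(−1)→ 4
4 —HB11→ 4 —bump→ 4 = 4 —(−1)→ 3
3 —HB12→ 3 —bump→ 3 = 3 —(−1)→ 2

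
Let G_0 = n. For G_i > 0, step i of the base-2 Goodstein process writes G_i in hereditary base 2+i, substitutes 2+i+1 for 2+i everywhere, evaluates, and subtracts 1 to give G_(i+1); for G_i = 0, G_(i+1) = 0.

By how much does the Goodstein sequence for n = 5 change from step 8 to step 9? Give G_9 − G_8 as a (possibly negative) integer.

1057

G_0 = 5. HB_2(5) = 2^2 + 1. Bump = 28. G_1 = 27.
G_1 = 27. HB_3(27) = 3^3. Bump = 256. G_2 = 255.
G_2 = 255. HB_4(255) = 3·4^3 + 3·4^2 + 3·4 + 3. Bump = 468. G_3 = 467.
G_3 = 467. HB_5(467) = 3·5^3 + 3·5^2 + 3·5 + 2. Bump = 776. G_4 = 775.
G_4 = 775. HB_6(775) = 3·6^3 + 3·6^2 + 3·6 + 1. Bump = 1198. G_5 = 1197.
G_5 = 1197. HB_7(1197) = 3·7^3 + 3·7^2 + 3·7. Bump = 1752. G_6 = 1751.
G_6 = 1751. HB_8(1751) = 3·8^3 + 3·8^2 + 2·8 + 7. Bump = 2455. G_7 = 2454.
G_7 = 2454. HB_9(2454) = 3·9^3 + 3·9^2 + 2·9 + 6. Bump = 3326. G_8 = 3325.
G_8 = 3325. HB_10(3325) = 3·10^3 + 3·10^2 + 2·10 + 5. Bump = 4383. G_9 = 4382.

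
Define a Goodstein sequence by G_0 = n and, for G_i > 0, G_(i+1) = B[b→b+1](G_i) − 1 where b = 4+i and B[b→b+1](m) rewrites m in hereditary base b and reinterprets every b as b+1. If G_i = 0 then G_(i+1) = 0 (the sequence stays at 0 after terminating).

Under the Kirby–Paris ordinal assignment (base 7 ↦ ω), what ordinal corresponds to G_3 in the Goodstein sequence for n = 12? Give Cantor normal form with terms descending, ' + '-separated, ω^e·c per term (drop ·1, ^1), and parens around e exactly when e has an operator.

i=0: 12 = 3·4 (b=4); 4→5: 3·5 = 15; 15−1 = 14
i=1: 14 = 2·5 + 4 (b=5); 5→6: 2·6 + 4 = 16; 16−1 = 15
i=2: 15 = 2·6 + 3 (b=6); 6→7: 2·7 + 3 = 17; 17−1 = 16
i=3: 16 = 2·7 + 2 (b=7); 7→8: 2·8 + 2 = 18; 18−1 = 17

ω·2 + 2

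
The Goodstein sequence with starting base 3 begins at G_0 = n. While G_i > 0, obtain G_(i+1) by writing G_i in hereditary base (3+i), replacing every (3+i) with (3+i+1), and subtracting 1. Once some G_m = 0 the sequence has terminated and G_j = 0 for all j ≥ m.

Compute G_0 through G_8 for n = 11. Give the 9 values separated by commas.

step 0: 11 = 3^2 + 2; sub 4 for 3: 4^2 + 2; = 18; G_1 = 18−1 = 17
step 1: 17 = 4^2 + 1; sub 5 for 4: 5^2 + 1; = 26; G_2 = 26−1 = 25
step 2: 25 = 5^2; sub 6 for 5: 6^2; = 36; G_3 = 36−1 = 35
step 3: 35 = 5·6 + 5; sub 7 for 6: 5·7 + 5; = 40; G_4 = 40−1 = 39
step 4: 39 = 5·7 + 4; sub 8 for 7: 5·8 + 4; = 44; G_5 = 44−1 = 43
step 5: 43 = 5·8 + 3; sub 9 for 8: 5·9 + 3; = 48; G_6 = 48−1 = 47
step 6: 47 = 5·9 + 2; sub 10 for 9: 5·10 + 2; = 52; G_7 = 52−1 = 51
step 7: 51 = 5·10 + 1; sub 11 for 10: 5·11 + 1; = 56; G_8 = 56−1 = 55

11, 17, 25, 35, 39, 43, 47, 51, 55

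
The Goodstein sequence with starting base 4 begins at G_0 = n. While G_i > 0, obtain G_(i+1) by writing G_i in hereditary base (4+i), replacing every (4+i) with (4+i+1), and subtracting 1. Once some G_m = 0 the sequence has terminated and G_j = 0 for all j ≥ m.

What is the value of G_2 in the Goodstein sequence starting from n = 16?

[0] 16 ≡ 4^2 (base 4). Lift 5: 25. −1: 24.
[1] 24 ≡ 4·5 + 4 (base 5). Lift 6: 28. −1: 27.

27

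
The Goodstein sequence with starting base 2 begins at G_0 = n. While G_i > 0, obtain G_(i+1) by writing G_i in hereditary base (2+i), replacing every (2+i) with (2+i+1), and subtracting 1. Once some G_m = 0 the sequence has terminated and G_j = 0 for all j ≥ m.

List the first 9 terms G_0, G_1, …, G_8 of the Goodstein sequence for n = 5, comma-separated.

5, 27, 255, 467, 775, 1197, 1751, 2454, 3325

G_0 = 5. HB_2(5) = 2^2 + 1. Bump = 28. G_1 = 27.
G_1 = 27. HB_3(27) = 3^3. Bump = 256. G_2 = 255.
G_2 = 255. HB_4(255) = 3·4^3 + 3·4^2 + 3·4 + 3. Bump = 468. G_3 = 467.
G_3 = 467. HB_5(467) = 3·5^3 + 3·5^2 + 3·5 + 2. Bump = 776. G_4 = 775.
G_4 = 775. HB_6(775) = 3·6^3 + 3·6^2 + 3·6 + 1. Bump = 1198. G_5 = 1197.
G_5 = 1197. HB_7(1197) = 3·7^3 + 3·7^2 + 3·7. Bump = 1752. G_6 = 1751.
G_6 = 1751. HB_8(1751) = 3·8^3 + 3·8^2 + 2·8 + 7. Bump = 2455. G_7 = 2454.
G_7 = 2454. HB_9(2454) = 3·9^3 + 3·9^2 + 2·9 + 6. Bump = 3326. G_8 = 3325.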